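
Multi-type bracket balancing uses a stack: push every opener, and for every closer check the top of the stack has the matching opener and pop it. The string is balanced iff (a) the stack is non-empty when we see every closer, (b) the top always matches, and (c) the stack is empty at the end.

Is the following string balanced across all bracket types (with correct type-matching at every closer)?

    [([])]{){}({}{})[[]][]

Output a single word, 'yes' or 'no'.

Answer: no

Derivation:
pos 0: push '['; stack = [
pos 1: push '('; stack = [(
pos 2: push '['; stack = [([
pos 3: ']' matches '['; pop; stack = [(
pos 4: ')' matches '('; pop; stack = [
pos 5: ']' matches '['; pop; stack = (empty)
pos 6: push '{'; stack = {
pos 7: saw closer ')' but top of stack is '{' (expected '}') → INVALID
Verdict: type mismatch at position 7: ')' closes '{' → no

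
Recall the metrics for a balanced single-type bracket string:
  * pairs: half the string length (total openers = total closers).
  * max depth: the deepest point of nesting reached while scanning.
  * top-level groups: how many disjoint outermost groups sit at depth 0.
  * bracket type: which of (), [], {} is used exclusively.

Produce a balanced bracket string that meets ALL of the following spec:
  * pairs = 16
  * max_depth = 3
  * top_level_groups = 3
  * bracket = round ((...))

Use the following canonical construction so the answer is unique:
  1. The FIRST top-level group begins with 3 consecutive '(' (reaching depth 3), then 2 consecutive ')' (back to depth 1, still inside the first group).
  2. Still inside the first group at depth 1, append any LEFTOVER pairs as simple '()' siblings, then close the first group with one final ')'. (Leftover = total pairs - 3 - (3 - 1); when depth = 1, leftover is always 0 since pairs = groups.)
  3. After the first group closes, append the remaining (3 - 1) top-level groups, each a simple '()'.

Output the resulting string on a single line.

Answer: ((())()()()()()()()()()()())()()

Derivation:
Spec: pairs=16 depth=3 groups=3
Leftover pairs = 16 - 3 - (3-1) = 11
First group: deep chain of depth 3 + 11 sibling pairs
Remaining 2 groups: simple '()' each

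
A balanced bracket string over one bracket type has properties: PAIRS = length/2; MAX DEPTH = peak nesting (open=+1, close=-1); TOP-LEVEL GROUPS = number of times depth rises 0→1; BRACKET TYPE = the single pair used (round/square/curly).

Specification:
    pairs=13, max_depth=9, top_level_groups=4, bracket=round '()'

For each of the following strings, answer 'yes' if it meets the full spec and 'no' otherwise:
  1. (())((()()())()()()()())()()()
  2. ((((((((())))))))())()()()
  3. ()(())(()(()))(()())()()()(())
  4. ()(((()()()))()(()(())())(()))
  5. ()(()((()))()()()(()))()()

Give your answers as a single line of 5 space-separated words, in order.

String 1 '(())((()()())()()()()())()()()': depth seq [1 2 1 0 1 2 3 2 3 2 3 2 1 2 1 2 1 2 1 2 1 2 1 0 1 0 1 0 1 0]
  -> pairs=15 depth=3 groups=5 -> no
String 2 '((((((((())))))))())()()()': depth seq [1 2 3 4 5 6 7 8 9 8 7 6 5 4 3 2 1 2 1 0 1 0 1 0 1 0]
  -> pairs=13 depth=9 groups=4 -> yes
String 3 '()(())(()(()))(()())()()()(())': depth seq [1 0 1 2 1 0 1 2 1 2 3 2 1 0 1 2 1 2 1 0 1 0 1 0 1 0 1 2 1 0]
  -> pairs=15 depth=3 groups=8 -> no
String 4 '()(((()()()))()(()(())())(()))': depth seq [1 0 1 2 3 4 3 4 3 4 3 2 1 2 1 2 3 2 3 4 3 2 3 2 1 2 3 2 1 0]
  -> pairs=15 depth=4 groups=2 -> no
String 5 '()(()((()))()()()(()))()()': depth seq [1 0 1 2 1 2 3 4 3 2 1 2 1 2 1 2 1 2 3 2 1 0 1 0 1 0]
  -> pairs=13 depth=4 groups=4 -> no

Answer: no yes no no no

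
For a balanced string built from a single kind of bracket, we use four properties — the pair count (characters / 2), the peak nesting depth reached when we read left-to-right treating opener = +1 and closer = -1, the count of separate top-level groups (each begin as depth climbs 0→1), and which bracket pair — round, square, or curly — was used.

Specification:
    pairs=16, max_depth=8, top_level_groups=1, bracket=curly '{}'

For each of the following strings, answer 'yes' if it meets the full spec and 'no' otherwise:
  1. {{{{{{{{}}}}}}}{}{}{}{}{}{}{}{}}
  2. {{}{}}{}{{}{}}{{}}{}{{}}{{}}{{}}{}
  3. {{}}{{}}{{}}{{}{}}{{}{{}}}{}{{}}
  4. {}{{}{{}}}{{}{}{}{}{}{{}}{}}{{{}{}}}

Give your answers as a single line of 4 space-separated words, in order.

String 1 '{{{{{{{{}}}}}}}{}{}{}{}{}{}{}{}}': depth seq [1 2 3 4 5 6 7 8 7 6 5 4 3 2 1 2 1 2 1 2 1 2 1 2 1 2 1 2 1 2 1 0]
  -> pairs=16 depth=8 groups=1 -> yes
String 2 '{{}{}}{}{{}{}}{{}}{}{{}}{{}}{{}}{}': depth seq [1 2 1 2 1 0 1 0 1 2 1 2 1 0 1 2 1 0 1 0 1 2 1 0 1 2 1 0 1 2 1 0 1 0]
  -> pairs=17 depth=2 groups=9 -> no
String 3 '{{}}{{}}{{}}{{}{}}{{}{{}}}{}{{}}': depth seq [1 2 1 0 1 2 1 0 1 2 1 0 1 2 1 2 1 0 1 2 1 2 3 2 1 0 1 0 1 2 1 0]
  -> pairs=16 depth=3 groups=7 -> no
String 4 '{}{{}{{}}}{{}{}{}{}{}{{}}{}}{{{}{}}}': depth seq [1 0 1 2 1 2 3 2 1 0 1 2 1 2 1 2 1 2 1 2 1 2 3 2 1 2 1 0 1 2 3 2 3 2 1 0]
  -> pairs=18 depth=3 groups=4 -> no

Answer: yes no no no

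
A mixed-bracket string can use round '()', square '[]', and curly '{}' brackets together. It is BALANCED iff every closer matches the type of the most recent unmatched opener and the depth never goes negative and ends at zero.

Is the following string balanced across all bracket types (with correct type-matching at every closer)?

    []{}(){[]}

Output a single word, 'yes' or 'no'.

Answer: yes

Derivation:
pos 0: push '['; stack = [
pos 1: ']' matches '['; pop; stack = (empty)
pos 2: push '{'; stack = {
pos 3: '}' matches '{'; pop; stack = (empty)
pos 4: push '('; stack = (
pos 5: ')' matches '('; pop; stack = (empty)
pos 6: push '{'; stack = {
pos 7: push '['; stack = {[
pos 8: ']' matches '['; pop; stack = {
pos 9: '}' matches '{'; pop; stack = (empty)
end: stack empty → VALID
Verdict: properly nested → yes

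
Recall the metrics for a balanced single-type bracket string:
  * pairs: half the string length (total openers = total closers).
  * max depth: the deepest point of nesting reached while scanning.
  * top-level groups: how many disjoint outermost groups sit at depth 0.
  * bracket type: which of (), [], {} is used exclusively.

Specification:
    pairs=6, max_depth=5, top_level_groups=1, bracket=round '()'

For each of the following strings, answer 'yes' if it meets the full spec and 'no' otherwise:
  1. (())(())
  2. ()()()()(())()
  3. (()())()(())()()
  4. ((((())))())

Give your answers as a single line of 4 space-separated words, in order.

Answer: no no no yes

Derivation:
String 1 '(())(())': depth seq [1 2 1 0 1 2 1 0]
  -> pairs=4 depth=2 groups=2 -> no
String 2 '()()()()(())()': depth seq [1 0 1 0 1 0 1 0 1 2 1 0 1 0]
  -> pairs=7 depth=2 groups=6 -> no
String 3 '(()())()(())()()': depth seq [1 2 1 2 1 0 1 0 1 2 1 0 1 0 1 0]
  -> pairs=8 depth=2 groups=5 -> no
String 4 '((((())))())': depth seq [1 2 3 4 5 4 3 2 1 2 1 0]
  -> pairs=6 depth=5 groups=1 -> yes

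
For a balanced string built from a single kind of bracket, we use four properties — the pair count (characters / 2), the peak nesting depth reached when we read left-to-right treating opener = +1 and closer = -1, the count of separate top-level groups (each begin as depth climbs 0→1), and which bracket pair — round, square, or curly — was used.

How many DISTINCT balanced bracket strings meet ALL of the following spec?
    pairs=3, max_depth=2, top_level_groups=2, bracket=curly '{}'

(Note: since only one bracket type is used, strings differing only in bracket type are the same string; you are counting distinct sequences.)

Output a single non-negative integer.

Answer: 2

Derivation:
Spec: pairs=3 depth=2 groups=2
Count(depth <= 2) = 2
Count(depth <= 1) = 0
Count(depth == 2) = 2 - 0 = 2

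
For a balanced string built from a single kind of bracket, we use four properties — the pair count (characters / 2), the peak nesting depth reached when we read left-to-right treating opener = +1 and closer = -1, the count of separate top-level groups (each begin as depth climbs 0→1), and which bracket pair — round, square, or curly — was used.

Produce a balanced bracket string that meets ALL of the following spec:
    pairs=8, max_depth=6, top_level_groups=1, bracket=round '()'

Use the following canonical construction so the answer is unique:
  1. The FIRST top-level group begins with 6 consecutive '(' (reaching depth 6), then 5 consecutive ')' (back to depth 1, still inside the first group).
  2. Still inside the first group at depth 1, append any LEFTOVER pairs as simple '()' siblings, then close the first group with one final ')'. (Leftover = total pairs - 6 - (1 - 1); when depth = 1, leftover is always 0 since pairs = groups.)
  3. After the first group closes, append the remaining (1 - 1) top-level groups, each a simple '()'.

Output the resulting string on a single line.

Answer: (((((()))))()())

Derivation:
Spec: pairs=8 depth=6 groups=1
Leftover pairs = 8 - 6 - (1-1) = 2
First group: deep chain of depth 6 + 2 sibling pairs
Remaining 0 groups: simple '()' each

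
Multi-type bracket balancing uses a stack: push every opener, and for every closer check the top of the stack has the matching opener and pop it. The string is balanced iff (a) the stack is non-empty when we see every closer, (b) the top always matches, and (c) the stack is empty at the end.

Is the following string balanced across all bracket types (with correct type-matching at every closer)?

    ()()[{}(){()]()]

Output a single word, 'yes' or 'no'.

Answer: no

Derivation:
pos 0: push '('; stack = (
pos 1: ')' matches '('; pop; stack = (empty)
pos 2: push '('; stack = (
pos 3: ')' matches '('; pop; stack = (empty)
pos 4: push '['; stack = [
pos 5: push '{'; stack = [{
pos 6: '}' matches '{'; pop; stack = [
pos 7: push '('; stack = [(
pos 8: ')' matches '('; pop; stack = [
pos 9: push '{'; stack = [{
pos 10: push '('; stack = [{(
pos 11: ')' matches '('; pop; stack = [{
pos 12: saw closer ']' but top of stack is '{' (expected '}') → INVALID
Verdict: type mismatch at position 12: ']' closes '{' → no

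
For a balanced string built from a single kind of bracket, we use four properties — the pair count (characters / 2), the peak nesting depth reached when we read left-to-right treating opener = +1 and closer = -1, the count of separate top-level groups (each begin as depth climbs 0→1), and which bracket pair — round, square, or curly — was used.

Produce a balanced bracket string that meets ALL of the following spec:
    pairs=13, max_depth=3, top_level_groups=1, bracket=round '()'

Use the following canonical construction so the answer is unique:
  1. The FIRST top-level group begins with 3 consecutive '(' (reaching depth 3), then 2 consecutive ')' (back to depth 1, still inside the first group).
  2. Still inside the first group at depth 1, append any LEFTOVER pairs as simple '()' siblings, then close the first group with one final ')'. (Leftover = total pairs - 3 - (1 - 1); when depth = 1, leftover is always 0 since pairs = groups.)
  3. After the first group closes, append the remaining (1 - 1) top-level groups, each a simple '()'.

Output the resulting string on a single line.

Answer: ((())()()()()()()()()()())

Derivation:
Spec: pairs=13 depth=3 groups=1
Leftover pairs = 13 - 3 - (1-1) = 10
First group: deep chain of depth 3 + 10 sibling pairs
Remaining 0 groups: simple '()' each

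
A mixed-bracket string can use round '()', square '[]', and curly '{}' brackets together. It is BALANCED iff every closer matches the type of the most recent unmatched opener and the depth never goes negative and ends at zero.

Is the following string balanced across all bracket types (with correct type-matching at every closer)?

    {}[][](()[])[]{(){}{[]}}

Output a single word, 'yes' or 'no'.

Answer: yes

Derivation:
pos 0: push '{'; stack = {
pos 1: '}' matches '{'; pop; stack = (empty)
pos 2: push '['; stack = [
pos 3: ']' matches '['; pop; stack = (empty)
pos 4: push '['; stack = [
pos 5: ']' matches '['; pop; stack = (empty)
pos 6: push '('; stack = (
pos 7: push '('; stack = ((
pos 8: ')' matches '('; pop; stack = (
pos 9: push '['; stack = ([
pos 10: ']' matches '['; pop; stack = (
pos 11: ')' matches '('; pop; stack = (empty)
pos 12: push '['; stack = [
pos 13: ']' matches '['; pop; stack = (empty)
pos 14: push '{'; stack = {
pos 15: push '('; stack = {(
pos 16: ')' matches '('; pop; stack = {
pos 17: push '{'; stack = {{
pos 18: '}' matches '{'; pop; stack = {
pos 19: push '{'; stack = {{
pos 20: push '['; stack = {{[
pos 21: ']' matches '['; pop; stack = {{
pos 22: '}' matches '{'; pop; stack = {
pos 23: '}' matches '{'; pop; stack = (empty)
end: stack empty → VALID
Verdict: properly nested → yes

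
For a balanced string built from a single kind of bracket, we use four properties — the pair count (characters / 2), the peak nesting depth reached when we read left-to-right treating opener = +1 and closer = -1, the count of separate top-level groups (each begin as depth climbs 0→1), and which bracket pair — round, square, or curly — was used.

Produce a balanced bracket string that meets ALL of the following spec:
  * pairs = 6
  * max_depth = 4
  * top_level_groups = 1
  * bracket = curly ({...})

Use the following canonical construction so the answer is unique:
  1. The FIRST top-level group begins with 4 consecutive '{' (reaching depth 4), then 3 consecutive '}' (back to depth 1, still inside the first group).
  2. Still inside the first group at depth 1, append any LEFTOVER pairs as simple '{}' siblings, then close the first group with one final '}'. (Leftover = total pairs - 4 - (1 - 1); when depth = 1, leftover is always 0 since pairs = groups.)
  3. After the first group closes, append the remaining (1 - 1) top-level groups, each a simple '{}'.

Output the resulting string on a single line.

Answer: {{{{}}}{}{}}

Derivation:
Spec: pairs=6 depth=4 groups=1
Leftover pairs = 6 - 4 - (1-1) = 2
First group: deep chain of depth 4 + 2 sibling pairs
Remaining 0 groups: simple '{}' each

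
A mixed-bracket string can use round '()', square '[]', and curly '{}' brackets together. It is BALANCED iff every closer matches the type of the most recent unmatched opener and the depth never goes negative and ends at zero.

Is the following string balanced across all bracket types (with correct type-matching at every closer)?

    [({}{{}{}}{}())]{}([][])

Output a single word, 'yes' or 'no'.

pos 0: push '['; stack = [
pos 1: push '('; stack = [(
pos 2: push '{'; stack = [({
pos 3: '}' matches '{'; pop; stack = [(
pos 4: push '{'; stack = [({
pos 5: push '{'; stack = [({{
pos 6: '}' matches '{'; pop; stack = [({
pos 7: push '{'; stack = [({{
pos 8: '}' matches '{'; pop; stack = [({
pos 9: '}' matches '{'; pop; stack = [(
pos 10: push '{'; stack = [({
pos 11: '}' matches '{'; pop; stack = [(
pos 12: push '('; stack = [((
pos 13: ')' matches '('; pop; stack = [(
pos 14: ')' matches '('; pop; stack = [
pos 15: ']' matches '['; pop; stack = (empty)
pos 16: push '{'; stack = {
pos 17: '}' matches '{'; pop; stack = (empty)
pos 18: push '('; stack = (
pos 19: push '['; stack = ([
pos 20: ']' matches '['; pop; stack = (
pos 21: push '['; stack = ([
pos 22: ']' matches '['; pop; stack = (
pos 23: ')' matches '('; pop; stack = (empty)
end: stack empty → VALID
Verdict: properly nested → yes

Answer: yes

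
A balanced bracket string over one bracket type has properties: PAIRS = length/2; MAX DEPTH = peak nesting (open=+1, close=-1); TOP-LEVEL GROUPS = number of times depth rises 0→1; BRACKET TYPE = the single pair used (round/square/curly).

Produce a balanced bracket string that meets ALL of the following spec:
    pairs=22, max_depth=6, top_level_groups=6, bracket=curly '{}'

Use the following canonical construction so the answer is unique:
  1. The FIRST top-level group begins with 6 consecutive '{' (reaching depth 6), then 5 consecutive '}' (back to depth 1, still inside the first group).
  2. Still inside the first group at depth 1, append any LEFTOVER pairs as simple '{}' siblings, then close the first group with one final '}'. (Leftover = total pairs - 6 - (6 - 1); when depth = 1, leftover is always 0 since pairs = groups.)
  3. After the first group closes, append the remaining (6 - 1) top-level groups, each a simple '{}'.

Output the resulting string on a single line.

Answer: {{{{{{}}}}}{}{}{}{}{}{}{}{}{}{}{}}{}{}{}{}{}

Derivation:
Spec: pairs=22 depth=6 groups=6
Leftover pairs = 22 - 6 - (6-1) = 11
First group: deep chain of depth 6 + 11 sibling pairs
Remaining 5 groups: simple '{}' each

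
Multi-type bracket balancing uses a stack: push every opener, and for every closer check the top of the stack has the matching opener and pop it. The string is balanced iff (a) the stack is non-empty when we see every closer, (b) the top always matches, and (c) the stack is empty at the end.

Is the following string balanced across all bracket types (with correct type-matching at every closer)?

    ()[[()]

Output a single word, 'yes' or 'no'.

Answer: no

Derivation:
pos 0: push '('; stack = (
pos 1: ')' matches '('; pop; stack = (empty)
pos 2: push '['; stack = [
pos 3: push '['; stack = [[
pos 4: push '('; stack = [[(
pos 5: ')' matches '('; pop; stack = [[
pos 6: ']' matches '['; pop; stack = [
end: stack still non-empty ([) → INVALID
Verdict: unclosed openers at end: [ → no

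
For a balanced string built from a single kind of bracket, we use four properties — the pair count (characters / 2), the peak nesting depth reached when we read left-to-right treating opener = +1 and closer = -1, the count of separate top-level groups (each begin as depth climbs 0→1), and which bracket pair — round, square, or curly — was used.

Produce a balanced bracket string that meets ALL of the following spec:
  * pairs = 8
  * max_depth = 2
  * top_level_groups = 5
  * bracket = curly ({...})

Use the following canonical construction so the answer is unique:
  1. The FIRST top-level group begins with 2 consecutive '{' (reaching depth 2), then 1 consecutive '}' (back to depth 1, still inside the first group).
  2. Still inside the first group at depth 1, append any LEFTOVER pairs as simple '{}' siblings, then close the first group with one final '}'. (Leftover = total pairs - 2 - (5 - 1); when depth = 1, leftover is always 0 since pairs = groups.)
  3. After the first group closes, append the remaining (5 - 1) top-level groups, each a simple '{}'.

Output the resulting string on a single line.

Answer: {{}{}{}}{}{}{}{}

Derivation:
Spec: pairs=8 depth=2 groups=5
Leftover pairs = 8 - 2 - (5-1) = 2
First group: deep chain of depth 2 + 2 sibling pairs
Remaining 4 groups: simple '{}' each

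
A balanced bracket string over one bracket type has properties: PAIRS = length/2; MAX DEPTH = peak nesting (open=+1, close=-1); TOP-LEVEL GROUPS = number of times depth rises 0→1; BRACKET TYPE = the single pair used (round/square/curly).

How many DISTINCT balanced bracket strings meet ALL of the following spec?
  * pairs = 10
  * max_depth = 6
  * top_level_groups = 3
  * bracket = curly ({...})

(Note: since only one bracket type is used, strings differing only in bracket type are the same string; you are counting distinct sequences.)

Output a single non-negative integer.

Spec: pairs=10 depth=6 groups=3
Count(depth <= 6) = 3390
Count(depth <= 5) = 3165
Count(depth == 6) = 3390 - 3165 = 225

Answer: 225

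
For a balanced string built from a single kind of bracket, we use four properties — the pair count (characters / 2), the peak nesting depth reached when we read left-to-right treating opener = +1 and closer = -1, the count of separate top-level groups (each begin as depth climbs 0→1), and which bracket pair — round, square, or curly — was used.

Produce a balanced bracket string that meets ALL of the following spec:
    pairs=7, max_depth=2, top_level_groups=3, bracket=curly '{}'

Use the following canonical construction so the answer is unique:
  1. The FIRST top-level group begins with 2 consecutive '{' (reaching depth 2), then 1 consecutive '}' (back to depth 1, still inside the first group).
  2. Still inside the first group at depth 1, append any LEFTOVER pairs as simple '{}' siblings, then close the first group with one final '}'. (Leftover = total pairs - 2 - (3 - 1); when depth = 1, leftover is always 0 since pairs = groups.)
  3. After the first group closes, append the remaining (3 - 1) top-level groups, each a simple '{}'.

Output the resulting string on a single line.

Spec: pairs=7 depth=2 groups=3
Leftover pairs = 7 - 2 - (3-1) = 3
First group: deep chain of depth 2 + 3 sibling pairs
Remaining 2 groups: simple '{}' each

Answer: {{}{}{}{}}{}{}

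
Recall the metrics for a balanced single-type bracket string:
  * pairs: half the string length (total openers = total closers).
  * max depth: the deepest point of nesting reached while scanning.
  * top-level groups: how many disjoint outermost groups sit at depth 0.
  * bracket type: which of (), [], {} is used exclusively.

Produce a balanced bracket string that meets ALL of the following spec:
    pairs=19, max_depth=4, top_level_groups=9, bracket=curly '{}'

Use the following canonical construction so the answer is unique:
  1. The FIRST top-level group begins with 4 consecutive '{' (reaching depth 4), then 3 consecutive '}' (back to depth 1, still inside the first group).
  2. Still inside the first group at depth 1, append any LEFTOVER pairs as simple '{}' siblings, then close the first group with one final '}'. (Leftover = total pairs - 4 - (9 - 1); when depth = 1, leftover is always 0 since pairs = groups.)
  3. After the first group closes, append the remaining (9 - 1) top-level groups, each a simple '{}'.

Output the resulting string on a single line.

Answer: {{{{}}}{}{}{}{}{}{}{}}{}{}{}{}{}{}{}{}

Derivation:
Spec: pairs=19 depth=4 groups=9
Leftover pairs = 19 - 4 - (9-1) = 7
First group: deep chain of depth 4 + 7 sibling pairs
Remaining 8 groups: simple '{}' each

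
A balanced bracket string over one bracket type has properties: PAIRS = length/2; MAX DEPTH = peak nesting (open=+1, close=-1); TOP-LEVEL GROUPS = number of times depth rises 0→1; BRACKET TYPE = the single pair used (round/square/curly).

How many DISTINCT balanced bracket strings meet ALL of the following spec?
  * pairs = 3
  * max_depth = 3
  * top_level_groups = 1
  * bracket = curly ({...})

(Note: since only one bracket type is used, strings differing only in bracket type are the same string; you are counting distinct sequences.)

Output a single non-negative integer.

Answer: 1

Derivation:
Spec: pairs=3 depth=3 groups=1
Count(depth <= 3) = 2
Count(depth <= 2) = 1
Count(depth == 3) = 2 - 1 = 1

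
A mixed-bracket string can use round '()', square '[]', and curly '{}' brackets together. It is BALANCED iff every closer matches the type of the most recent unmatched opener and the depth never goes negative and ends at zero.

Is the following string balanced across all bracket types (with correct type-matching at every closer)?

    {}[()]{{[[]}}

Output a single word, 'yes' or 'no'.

pos 0: push '{'; stack = {
pos 1: '}' matches '{'; pop; stack = (empty)
pos 2: push '['; stack = [
pos 3: push '('; stack = [(
pos 4: ')' matches '('; pop; stack = [
pos 5: ']' matches '['; pop; stack = (empty)
pos 6: push '{'; stack = {
pos 7: push '{'; stack = {{
pos 8: push '['; stack = {{[
pos 9: push '['; stack = {{[[
pos 10: ']' matches '['; pop; stack = {{[
pos 11: saw closer '}' but top of stack is '[' (expected ']') → INVALID
Verdict: type mismatch at position 11: '}' closes '[' → no

Answer: no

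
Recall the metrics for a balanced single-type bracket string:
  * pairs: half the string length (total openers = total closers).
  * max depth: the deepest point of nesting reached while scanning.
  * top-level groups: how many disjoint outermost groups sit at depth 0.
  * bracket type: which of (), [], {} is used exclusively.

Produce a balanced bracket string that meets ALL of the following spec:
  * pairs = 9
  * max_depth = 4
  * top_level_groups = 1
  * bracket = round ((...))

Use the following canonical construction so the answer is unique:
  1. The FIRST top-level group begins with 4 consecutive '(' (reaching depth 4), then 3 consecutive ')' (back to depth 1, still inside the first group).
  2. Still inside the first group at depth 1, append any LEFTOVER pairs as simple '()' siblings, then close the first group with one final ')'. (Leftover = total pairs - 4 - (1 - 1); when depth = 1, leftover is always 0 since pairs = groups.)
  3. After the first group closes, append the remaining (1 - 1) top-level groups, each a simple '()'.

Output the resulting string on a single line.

Spec: pairs=9 depth=4 groups=1
Leftover pairs = 9 - 4 - (1-1) = 5
First group: deep chain of depth 4 + 5 sibling pairs
Remaining 0 groups: simple '()' each

Answer: (((()))()()()()())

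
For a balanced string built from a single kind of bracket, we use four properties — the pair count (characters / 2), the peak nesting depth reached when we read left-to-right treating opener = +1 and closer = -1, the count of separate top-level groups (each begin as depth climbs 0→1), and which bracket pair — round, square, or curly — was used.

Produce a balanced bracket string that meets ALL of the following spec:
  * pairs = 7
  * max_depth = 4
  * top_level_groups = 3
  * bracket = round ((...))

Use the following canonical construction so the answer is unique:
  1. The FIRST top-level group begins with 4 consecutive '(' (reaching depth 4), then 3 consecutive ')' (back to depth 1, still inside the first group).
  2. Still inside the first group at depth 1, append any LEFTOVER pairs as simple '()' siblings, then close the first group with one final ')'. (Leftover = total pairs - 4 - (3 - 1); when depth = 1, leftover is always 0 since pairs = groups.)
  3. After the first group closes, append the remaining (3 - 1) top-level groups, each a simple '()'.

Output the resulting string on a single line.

Answer: (((()))())()()

Derivation:
Spec: pairs=7 depth=4 groups=3
Leftover pairs = 7 - 4 - (3-1) = 1
First group: deep chain of depth 4 + 1 sibling pairs
Remaining 2 groups: simple '()' each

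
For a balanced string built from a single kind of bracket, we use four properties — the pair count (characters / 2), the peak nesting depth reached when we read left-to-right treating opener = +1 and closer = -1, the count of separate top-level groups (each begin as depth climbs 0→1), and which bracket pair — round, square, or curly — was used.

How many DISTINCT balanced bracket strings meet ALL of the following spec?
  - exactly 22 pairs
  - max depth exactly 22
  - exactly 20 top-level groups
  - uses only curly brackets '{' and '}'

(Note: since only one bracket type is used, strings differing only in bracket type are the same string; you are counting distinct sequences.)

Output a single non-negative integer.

Answer: 0

Derivation:
Spec: pairs=22 depth=22 groups=20
Count(depth <= 22) = 230
Count(depth <= 21) = 230
Count(depth == 22) = 230 - 230 = 0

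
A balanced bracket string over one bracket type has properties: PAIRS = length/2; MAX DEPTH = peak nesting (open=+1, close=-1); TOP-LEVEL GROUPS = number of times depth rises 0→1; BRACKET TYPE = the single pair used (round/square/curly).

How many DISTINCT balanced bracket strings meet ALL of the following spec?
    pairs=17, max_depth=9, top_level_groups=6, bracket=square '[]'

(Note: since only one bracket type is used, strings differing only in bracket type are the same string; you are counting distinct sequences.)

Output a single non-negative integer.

Answer: 11712

Derivation:
Spec: pairs=17 depth=9 groups=6
Count(depth <= 9) = 4599822
Count(depth <= 8) = 4588110
Count(depth == 9) = 4599822 - 4588110 = 11712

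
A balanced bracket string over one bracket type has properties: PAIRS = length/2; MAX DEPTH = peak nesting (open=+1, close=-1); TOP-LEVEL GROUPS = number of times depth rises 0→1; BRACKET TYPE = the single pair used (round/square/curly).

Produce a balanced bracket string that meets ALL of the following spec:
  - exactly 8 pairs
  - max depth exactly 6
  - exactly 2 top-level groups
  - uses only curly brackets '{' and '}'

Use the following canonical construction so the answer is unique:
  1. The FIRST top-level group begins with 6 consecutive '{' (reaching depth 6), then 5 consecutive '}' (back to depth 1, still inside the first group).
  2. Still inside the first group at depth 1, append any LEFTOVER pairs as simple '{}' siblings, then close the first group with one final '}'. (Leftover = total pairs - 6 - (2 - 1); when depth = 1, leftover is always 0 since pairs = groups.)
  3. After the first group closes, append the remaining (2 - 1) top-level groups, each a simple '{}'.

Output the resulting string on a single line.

Answer: {{{{{{}}}}}{}}{}

Derivation:
Spec: pairs=8 depth=6 groups=2
Leftover pairs = 8 - 6 - (2-1) = 1
First group: deep chain of depth 6 + 1 sibling pairs
Remaining 1 groups: simple '{}' each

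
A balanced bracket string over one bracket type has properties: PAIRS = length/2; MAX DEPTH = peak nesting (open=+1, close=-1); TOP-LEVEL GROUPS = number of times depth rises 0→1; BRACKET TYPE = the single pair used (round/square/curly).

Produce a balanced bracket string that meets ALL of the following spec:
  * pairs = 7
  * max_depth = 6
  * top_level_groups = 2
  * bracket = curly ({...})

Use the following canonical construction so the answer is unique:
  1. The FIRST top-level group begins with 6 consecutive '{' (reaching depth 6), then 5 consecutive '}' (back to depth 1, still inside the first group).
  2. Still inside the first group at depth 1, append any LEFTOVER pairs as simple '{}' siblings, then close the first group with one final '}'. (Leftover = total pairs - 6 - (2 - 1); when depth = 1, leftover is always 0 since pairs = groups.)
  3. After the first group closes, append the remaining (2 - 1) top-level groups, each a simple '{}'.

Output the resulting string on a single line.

Spec: pairs=7 depth=6 groups=2
Leftover pairs = 7 - 6 - (2-1) = 0
First group: deep chain of depth 6 + 0 sibling pairs
Remaining 1 groups: simple '{}' each

Answer: {{{{{{}}}}}}{}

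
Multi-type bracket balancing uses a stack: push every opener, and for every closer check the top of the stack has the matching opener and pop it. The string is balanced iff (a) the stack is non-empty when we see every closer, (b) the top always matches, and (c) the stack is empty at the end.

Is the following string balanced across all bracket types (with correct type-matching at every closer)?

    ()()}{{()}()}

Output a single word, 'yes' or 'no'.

pos 0: push '('; stack = (
pos 1: ')' matches '('; pop; stack = (empty)
pos 2: push '('; stack = (
pos 3: ')' matches '('; pop; stack = (empty)
pos 4: saw closer '}' but stack is empty → INVALID
Verdict: unmatched closer '}' at position 4 → no

Answer: no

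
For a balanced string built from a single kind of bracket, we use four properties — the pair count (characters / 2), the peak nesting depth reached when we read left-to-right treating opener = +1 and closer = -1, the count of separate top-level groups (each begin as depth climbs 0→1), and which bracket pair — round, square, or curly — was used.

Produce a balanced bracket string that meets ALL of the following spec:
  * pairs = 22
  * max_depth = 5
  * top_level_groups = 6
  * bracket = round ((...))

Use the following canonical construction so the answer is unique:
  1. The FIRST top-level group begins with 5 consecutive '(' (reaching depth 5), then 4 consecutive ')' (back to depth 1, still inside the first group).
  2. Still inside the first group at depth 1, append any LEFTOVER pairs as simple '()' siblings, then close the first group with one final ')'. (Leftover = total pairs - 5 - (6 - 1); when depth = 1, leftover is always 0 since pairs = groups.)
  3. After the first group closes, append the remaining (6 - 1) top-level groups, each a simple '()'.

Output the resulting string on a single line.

Spec: pairs=22 depth=5 groups=6
Leftover pairs = 22 - 5 - (6-1) = 12
First group: deep chain of depth 5 + 12 sibling pairs
Remaining 5 groups: simple '()' each

Answer: ((((())))()()()()()()()()()()()())()()()()()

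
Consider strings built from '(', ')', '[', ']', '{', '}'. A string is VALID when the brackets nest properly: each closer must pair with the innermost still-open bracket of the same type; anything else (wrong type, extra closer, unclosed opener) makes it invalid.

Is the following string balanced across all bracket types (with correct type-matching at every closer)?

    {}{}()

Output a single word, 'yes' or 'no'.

pos 0: push '{'; stack = {
pos 1: '}' matches '{'; pop; stack = (empty)
pos 2: push '{'; stack = {
pos 3: '}' matches '{'; pop; stack = (empty)
pos 4: push '('; stack = (
pos 5: ')' matches '('; pop; stack = (empty)
end: stack empty → VALID
Verdict: properly nested → yes

Answer: yes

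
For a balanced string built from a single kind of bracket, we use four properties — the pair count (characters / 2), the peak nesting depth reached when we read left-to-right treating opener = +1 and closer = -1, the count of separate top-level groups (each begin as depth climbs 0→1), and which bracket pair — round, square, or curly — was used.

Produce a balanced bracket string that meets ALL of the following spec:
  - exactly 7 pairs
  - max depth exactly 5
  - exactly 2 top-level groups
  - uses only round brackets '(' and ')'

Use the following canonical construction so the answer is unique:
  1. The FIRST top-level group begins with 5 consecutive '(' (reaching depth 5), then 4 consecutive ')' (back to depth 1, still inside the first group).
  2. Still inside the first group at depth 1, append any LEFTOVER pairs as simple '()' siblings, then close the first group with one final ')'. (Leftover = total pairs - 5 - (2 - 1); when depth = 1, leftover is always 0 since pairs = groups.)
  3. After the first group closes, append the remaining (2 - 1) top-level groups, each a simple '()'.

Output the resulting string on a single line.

Answer: ((((())))())()

Derivation:
Spec: pairs=7 depth=5 groups=2
Leftover pairs = 7 - 5 - (2-1) = 1
First group: deep chain of depth 5 + 1 sibling pairs
Remaining 1 groups: simple '()' each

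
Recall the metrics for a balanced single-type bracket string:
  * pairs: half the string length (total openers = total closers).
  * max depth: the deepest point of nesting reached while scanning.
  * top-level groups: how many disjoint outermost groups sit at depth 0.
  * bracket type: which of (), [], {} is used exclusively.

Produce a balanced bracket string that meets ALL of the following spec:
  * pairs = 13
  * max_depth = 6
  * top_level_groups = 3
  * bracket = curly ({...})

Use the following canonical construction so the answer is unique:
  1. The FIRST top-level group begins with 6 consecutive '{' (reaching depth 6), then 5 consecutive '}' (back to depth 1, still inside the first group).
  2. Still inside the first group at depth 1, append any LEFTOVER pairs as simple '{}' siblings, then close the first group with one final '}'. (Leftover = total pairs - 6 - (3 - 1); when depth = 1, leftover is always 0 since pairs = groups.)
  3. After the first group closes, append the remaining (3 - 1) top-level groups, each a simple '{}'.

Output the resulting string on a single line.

Spec: pairs=13 depth=6 groups=3
Leftover pairs = 13 - 6 - (3-1) = 5
First group: deep chain of depth 6 + 5 sibling pairs
Remaining 2 groups: simple '{}' each

Answer: {{{{{{}}}}}{}{}{}{}{}}{}{}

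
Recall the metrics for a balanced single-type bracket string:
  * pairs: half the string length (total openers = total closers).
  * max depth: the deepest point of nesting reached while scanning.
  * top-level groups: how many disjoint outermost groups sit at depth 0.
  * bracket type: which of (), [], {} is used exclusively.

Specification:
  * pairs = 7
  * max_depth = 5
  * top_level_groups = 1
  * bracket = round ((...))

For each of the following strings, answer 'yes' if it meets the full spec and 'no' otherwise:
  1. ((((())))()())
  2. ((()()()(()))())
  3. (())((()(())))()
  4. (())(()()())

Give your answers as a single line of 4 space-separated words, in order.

String 1 '((((())))()())': depth seq [1 2 3 4 5 4 3 2 1 2 1 2 1 0]
  -> pairs=7 depth=5 groups=1 -> yes
String 2 '((()()()(()))())': depth seq [1 2 3 2 3 2 3 2 3 4 3 2 1 2 1 0]
  -> pairs=8 depth=4 groups=1 -> no
String 3 '(())((()(())))()': depth seq [1 2 1 0 1 2 3 2 3 4 3 2 1 0 1 0]
  -> pairs=8 depth=4 groups=3 -> no
String 4 '(())(()()())': depth seq [1 2 1 0 1 2 1 2 1 2 1 0]
  -> pairs=6 depth=2 groups=2 -> no

Answer: yes no no no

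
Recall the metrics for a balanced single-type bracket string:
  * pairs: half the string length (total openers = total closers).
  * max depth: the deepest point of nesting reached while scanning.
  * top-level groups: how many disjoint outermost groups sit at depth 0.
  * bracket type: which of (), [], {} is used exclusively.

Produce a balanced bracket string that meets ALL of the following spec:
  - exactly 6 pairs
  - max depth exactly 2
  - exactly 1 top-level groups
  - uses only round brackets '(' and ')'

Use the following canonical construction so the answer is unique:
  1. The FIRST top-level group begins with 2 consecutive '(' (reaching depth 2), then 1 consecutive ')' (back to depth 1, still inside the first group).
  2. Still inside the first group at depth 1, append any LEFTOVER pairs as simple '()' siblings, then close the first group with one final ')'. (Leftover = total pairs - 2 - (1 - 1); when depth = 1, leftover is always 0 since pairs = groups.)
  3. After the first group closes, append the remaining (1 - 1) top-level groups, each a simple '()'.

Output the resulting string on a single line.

Answer: (()()()()())

Derivation:
Spec: pairs=6 depth=2 groups=1
Leftover pairs = 6 - 2 - (1-1) = 4
First group: deep chain of depth 2 + 4 sibling pairs
Remaining 0 groups: simple '()' each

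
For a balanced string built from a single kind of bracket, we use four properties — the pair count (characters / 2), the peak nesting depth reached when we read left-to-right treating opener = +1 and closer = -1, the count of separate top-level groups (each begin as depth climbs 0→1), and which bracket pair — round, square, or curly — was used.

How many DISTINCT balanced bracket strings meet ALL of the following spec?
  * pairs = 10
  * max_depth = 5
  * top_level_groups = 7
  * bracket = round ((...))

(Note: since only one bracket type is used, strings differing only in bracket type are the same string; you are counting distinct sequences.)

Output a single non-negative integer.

Spec: pairs=10 depth=5 groups=7
Count(depth <= 5) = 154
Count(depth <= 4) = 154
Count(depth == 5) = 154 - 154 = 0

Answer: 0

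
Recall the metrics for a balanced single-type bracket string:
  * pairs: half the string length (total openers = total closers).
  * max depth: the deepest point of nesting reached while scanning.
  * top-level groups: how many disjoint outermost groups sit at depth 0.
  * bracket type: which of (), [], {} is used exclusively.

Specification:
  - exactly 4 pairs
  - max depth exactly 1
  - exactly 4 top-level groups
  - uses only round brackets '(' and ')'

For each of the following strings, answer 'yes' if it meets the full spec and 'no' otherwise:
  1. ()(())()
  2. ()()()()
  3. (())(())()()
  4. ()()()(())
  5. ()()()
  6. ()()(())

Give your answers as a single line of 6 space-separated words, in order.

Answer: no yes no no no no

Derivation:
String 1 '()(())()': depth seq [1 0 1 2 1 0 1 0]
  -> pairs=4 depth=2 groups=3 -> no
String 2 '()()()()': depth seq [1 0 1 0 1 0 1 0]
  -> pairs=4 depth=1 groups=4 -> yes
String 3 '(())(())()()': depth seq [1 2 1 0 1 2 1 0 1 0 1 0]
  -> pairs=6 depth=2 groups=4 -> no
String 4 '()()()(())': depth seq [1 0 1 0 1 0 1 2 1 0]
  -> pairs=5 depth=2 groups=4 -> no
String 5 '()()()': depth seq [1 0 1 0 1 0]
  -> pairs=3 depth=1 groups=3 -> no
String 6 '()()(())': depth seq [1 0 1 0 1 2 1 0]
  -> pairs=4 depth=2 groups=3 -> no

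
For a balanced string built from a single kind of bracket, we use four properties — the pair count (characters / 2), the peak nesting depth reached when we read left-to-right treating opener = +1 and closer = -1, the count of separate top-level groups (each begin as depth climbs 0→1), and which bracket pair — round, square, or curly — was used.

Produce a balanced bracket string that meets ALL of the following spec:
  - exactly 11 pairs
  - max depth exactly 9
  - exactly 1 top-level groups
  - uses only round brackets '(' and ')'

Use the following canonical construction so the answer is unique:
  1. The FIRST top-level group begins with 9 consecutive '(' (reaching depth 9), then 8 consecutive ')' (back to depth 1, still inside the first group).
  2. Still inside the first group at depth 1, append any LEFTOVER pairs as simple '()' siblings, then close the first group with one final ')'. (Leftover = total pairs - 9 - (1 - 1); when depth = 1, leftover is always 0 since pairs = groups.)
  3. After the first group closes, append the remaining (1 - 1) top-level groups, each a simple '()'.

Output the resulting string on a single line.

Answer: ((((((((())))))))()())

Derivation:
Spec: pairs=11 depth=9 groups=1
Leftover pairs = 11 - 9 - (1-1) = 2
First group: deep chain of depth 9 + 2 sibling pairs
Remaining 0 groups: simple '()' each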